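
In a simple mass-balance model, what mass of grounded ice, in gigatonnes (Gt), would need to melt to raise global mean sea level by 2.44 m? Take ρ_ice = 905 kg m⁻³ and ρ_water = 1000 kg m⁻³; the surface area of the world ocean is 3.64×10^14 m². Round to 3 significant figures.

≈ 8.88×10^5 Gt

Required water volume = Δh × A = 2.44 m × 3.64×10^14 m² = 8.882×10^14 m³.
ρ_w = 1000 kg m⁻³, so the mass of water = 8.882×10^14 m³ × 1000 kg m⁻³ = 8.882×10^17 kg = 8.88×10^5 Gt (and the same mass of ice, by conservation).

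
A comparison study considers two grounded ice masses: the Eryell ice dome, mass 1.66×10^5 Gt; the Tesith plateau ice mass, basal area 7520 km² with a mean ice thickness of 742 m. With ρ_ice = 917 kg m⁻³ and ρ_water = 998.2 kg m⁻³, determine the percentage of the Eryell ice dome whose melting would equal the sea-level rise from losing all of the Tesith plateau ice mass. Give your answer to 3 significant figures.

≈ 3.08 %

Equal sea-level rise means equal mass of meltwater, i.e. equal mass of ice lost.
Ice mass of Tesith: 5.117×10^15 kg; ice mass of Eryell: 1.660×10^17 kg.
Fraction required = 5.117×10^15 / 1.660×10^17 = 0.0308 → 3.08 %.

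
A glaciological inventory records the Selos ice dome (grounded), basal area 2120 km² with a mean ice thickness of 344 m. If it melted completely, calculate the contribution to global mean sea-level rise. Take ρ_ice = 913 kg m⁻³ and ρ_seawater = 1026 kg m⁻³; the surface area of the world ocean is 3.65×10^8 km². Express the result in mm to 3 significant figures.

Selos: ice volume = 2120 km² × 344 m = 729.3 km³; 729.3 × (913/1026) = 649.0 km³ of water.
Spread over 3.65×10^14 m² of ocean, Δh = 6.490×10^11 / 3.65×10^14 = 1.78×10^-3 m = 1.78 mm.

≈ 1.78 mm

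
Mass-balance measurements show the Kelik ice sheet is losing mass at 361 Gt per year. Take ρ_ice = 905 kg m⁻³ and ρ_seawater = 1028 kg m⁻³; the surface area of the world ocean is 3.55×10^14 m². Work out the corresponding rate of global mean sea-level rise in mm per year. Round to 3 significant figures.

ρ_w = 1028 kg m⁻³. Annual water volume added = 361 Gt / ρ_w = 3.610×10^14 kg / 1028 kg m⁻³ = 3.512×10^11 m³.
Δh per year = 3.512×10^11 / 3.55×10^14 = 9.89×10^-4 m = 0.989 mm.

≈ 0.989 mm/yr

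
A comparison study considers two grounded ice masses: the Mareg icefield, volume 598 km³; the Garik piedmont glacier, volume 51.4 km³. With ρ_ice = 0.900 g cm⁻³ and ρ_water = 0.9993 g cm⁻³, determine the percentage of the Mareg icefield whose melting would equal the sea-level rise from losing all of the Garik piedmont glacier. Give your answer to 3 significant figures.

Equal sea-level rise means equal mass of meltwater, i.e. equal mass of ice lost.
Ice mass of Garik: 4.626×10^13 kg; ice mass of Mareg: 5.382×10^14 kg.
Fraction required = 4.626×10^13 / 5.382×10^14 = 0.0860 → 8.60 %.

≈ 8.60 %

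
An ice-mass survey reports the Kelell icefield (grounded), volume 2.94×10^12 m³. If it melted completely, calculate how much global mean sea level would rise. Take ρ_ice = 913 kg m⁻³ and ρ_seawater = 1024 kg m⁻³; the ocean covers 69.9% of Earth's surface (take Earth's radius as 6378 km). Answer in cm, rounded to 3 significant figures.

Kelell: 2.94×10^12 m³ × (913/1024) = 2.621×10^12 m³ of water.
Spread over 3.57×10^14 m² of ocean, Δh = 2.621×10^12 / 3.57×10^14 = 7.34×10^-3 m = 0.734 cm.

≈ 0.734 cm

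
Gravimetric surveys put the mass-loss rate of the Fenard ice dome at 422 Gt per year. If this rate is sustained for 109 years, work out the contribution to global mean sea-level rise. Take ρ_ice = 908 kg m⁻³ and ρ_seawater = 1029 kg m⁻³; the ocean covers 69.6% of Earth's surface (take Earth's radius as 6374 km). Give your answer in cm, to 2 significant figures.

Total mass lost = 422 Gt/yr × 109 yr = 4.600×10^4 Gt = 4.600×10^16 kg.
ρ_w = 1029 kg m⁻³, so water volume = 4.600×10^16 / 1029 = 4.470×10^13 m³.
Δh = 4.470×10^13 / 3.55×10^14 = 0.126 m = 13 cm.

≈ 13 cm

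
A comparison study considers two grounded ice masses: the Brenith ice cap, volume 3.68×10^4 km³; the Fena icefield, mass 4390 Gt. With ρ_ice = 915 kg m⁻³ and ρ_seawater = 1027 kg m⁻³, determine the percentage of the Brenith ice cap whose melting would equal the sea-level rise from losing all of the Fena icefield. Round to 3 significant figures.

≈ 13.0 %

Equal sea-level rise means equal mass of meltwater, i.e. equal mass of ice lost.
Ice mass of Fena: 4.390×10^15 kg; ice mass of Brenith: 3.367×10^16 kg.
Fraction required = 4.390×10^15 / 3.367×10^16 = 0.130 → 13.0 %.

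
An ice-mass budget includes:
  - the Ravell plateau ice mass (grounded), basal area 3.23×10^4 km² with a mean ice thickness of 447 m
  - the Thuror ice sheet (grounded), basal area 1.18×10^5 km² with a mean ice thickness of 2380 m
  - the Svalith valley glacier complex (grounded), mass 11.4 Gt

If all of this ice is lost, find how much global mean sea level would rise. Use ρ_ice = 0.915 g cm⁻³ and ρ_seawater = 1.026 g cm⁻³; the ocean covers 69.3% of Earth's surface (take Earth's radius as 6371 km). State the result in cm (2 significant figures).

Ravell: ice volume = 3.23×10^4 km² × 447 m = 1.444×10^4 km³; 1.444×10^4 × (915/1026) = 1.288×10^4 km³ of water.
Thuror: ice volume = 1.18×10^5 km² × 2380 m = 2.808×10^5 km³; 2.808×10^5 × (915/1026) = 2.505×10^5 km³ of water.
Svalith: 11.4 Gt = 1.140×10^13 kg; dividing by ρ_w = 1.026 g cm⁻³ = 1026 kg m⁻³ gives 1.111×10^10 m³ of water.
Total added water ≈ 2.633×10^14 m³ over 3.53×10^14 m² → Δh = 0.745 m = 75 cm.

≈ 75 cm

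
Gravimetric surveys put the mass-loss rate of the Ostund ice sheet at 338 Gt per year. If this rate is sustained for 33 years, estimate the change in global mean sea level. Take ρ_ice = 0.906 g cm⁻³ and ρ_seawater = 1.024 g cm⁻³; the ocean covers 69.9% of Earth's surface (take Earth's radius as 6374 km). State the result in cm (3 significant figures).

Total mass lost = 338 Gt/yr × 33 yr = 1.115×10^4 Gt = 1.115×10^16 kg.
ρ_w = 1.024 g cm⁻³ = 1024 kg m⁻³, so water volume = 1.115×10^16 / 1024 = 1.089×10^13 m³.
Δh = 1.089×10^13 / 3.57×10^14 = 0.0305 m = 3.05 cm.

≈ 3.05 cm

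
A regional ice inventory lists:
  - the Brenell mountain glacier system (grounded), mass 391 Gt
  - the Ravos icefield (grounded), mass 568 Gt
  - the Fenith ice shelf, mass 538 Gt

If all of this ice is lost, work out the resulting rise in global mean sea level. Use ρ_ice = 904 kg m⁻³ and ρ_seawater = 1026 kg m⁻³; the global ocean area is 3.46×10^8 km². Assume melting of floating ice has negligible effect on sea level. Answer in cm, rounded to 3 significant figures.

Brenell: 391 Gt = 3.910×10^14 kg; dividing by ρ_w = 1026 kg m⁻³ gives 3.811×10^11 m³ of water.
Ravos: 568 Gt = 5.680×10^14 kg; dividing by ρ_w = 1026 kg m⁻³ gives 5.536×10^11 m³ of water.
The Fenith ice shelf is floating and already displaces its own weight of water, so its melt adds essentially nothing to sea level.
Total added water ≈ 9.347×10^11 m³ over 3.46×10^14 m² → Δh = 2.70×10^-3 m = 0.270 cm.

≈ 0.270 cm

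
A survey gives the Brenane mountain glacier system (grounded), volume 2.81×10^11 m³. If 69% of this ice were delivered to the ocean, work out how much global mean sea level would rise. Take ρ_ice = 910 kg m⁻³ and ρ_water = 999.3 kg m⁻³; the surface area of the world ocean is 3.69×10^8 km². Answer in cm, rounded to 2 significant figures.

Brenane: 0.69 × 2.81×10^11 m³ × (910/999.3) = 1.766×10^11 m³ of water.
Spread over 3.69×10^14 m² of ocean, Δh = 1.766×10^11 / 3.69×10^14 = 4.78×10^-4 m = 0.048 cm.

≈ 0.048 cm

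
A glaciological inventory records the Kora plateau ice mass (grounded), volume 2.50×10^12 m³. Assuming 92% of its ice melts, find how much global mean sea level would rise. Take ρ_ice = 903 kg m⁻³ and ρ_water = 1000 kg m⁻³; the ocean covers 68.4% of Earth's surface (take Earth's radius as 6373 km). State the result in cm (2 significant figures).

Kora: 0.92 × 2.50×10^12 m³ × (903/1000) = 2.077×10^12 m³ of water.
Spread over 3.49×10^14 m² of ocean, Δh = 2.077×10^12 / 3.49×10^14 = 5.95×10^-3 m = 0.59 cm.

≈ 0.59 cm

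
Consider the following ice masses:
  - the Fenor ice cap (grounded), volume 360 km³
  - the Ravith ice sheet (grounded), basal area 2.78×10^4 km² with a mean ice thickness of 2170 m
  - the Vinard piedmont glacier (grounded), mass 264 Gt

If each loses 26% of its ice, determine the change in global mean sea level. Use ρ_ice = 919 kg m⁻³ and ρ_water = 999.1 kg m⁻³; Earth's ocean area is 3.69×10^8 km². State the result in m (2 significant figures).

Fenor: 0.26 × 360 km³ × (919/999.1) = 86.10 km³ of water.
Ravith: ice volume = 2.78×10^4 km² × 2170 m = 6.033×10^4 km³; 0.26 × 6.033×10^4 × (919/999.1) = 1.443×10^4 km³ of water.
Vinard: 0.26 × 264 Gt = 6.864×10^13 kg; dividing by ρ_w = 999.1 kg m⁻³ gives 6.870×10^10 m³ of water.
Total added water ≈ 1.458×10^13 m³ over 3.69×10^14 m² → Δh = 0.0395 m.

≈ 0.040 m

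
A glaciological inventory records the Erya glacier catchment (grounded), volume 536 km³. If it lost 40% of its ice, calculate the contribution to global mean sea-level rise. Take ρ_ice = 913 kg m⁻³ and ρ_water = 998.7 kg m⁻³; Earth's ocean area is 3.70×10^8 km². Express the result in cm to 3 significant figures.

Erya: 0.4 × 536 km³ × (913/998.7) = 196.0 km³ of water.
Spread over 3.70×10^14 m² of ocean, Δh = 1.960×10^11 / 3.70×10^14 = 5.30×10^-4 m = 0.0530 cm.

≈ 0.0530 cm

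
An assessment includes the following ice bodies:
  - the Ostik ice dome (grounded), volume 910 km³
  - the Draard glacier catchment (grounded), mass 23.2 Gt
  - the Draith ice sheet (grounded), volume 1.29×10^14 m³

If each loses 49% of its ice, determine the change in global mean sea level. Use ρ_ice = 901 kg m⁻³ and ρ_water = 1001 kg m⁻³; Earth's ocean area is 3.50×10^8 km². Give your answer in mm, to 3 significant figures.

Ostik: 0.49 × 910 km³ × (901/1001) = 401.4 km³ of water.
Draard: 0.49 × 23.2 Gt = 1.137×10^13 kg; dividing by ρ_w = 1001 kg m⁻³ gives 1.136×10^10 m³ of water.
Draith: 0.49 × 1.29×10^14 m³ × (901/1001) = 5.690×10^13 m³ of water.
Total added water ≈ 5.731×10^13 m³ over 3.50×10^14 m² → Δh = 0.164 m = 164 mm.

≈ 164 mm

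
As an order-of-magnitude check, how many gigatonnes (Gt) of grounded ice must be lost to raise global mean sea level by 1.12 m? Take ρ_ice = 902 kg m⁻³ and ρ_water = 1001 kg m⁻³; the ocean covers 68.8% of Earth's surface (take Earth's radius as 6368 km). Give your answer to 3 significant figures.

Required water volume = Δh × A = 1.12 m × 3.51×10^14 m² = 3.927×10^14 m³.
ρ_w = 1001 kg m⁻³, so the mass of water = 3.927×10^14 m³ × 1001 kg m⁻³ = 3.931×10^17 kg = 3.93×10^5 Gt (and the same mass of ice, by conservation).

≈ 3.93×10^5 Gt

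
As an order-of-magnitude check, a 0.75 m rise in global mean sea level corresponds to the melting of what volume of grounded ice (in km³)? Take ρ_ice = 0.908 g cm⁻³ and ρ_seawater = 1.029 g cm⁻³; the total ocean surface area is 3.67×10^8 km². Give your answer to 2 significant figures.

≈ 3.1×10^5 km³

Required water volume = Δh × A = 0.75 m × 3.67×10^14 m² = 2.752×10^14 m³ = 2.752×10^5 km³.
Ice volume = water volume × ρ_w/ρ_ice = 2.752×10^5 × 1029/908 = 3.1×10^5 km³.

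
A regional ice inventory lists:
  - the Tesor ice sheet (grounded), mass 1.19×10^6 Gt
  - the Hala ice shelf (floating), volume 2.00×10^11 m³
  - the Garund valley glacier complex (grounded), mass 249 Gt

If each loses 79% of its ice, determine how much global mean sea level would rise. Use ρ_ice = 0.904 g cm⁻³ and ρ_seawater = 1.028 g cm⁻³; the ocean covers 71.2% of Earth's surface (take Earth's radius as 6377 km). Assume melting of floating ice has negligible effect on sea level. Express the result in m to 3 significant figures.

≈ 2.51 m

Tesor: 0.79 × 1.19×10^6 Gt = 9.401×10^17 kg; dividing by ρ_w = 1.028 g cm⁻³ = 1028 kg m⁻³ gives 9.145×10^14 m³ of water.
The Hala ice shelf is floating and already displaces its own weight of water, so its melt adds essentially nothing to sea level.
Garund: 0.79 × 249 Gt = 1.967×10^14 kg; dividing by ρ_w = 1028 kg m⁻³ gives 1.914×10^11 m³ of water.
Total added water ≈ 9.147×10^14 m³ over 3.64×10^14 m² → Δh = 2.51 m.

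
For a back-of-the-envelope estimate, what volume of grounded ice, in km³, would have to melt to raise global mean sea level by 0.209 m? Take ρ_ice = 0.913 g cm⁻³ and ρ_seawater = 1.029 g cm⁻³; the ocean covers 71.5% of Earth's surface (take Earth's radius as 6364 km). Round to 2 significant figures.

Required water volume = Δh × A = 0.209 m × 3.64×10^14 m² = 7.605×10^13 m³ = 7.605×10^4 km³.
Ice volume = water volume × ρ_w/ρ_ice = 7.605×10^4 × 1029/913 = 8.6×10^4 km³.

≈ 8.6×10^4 km³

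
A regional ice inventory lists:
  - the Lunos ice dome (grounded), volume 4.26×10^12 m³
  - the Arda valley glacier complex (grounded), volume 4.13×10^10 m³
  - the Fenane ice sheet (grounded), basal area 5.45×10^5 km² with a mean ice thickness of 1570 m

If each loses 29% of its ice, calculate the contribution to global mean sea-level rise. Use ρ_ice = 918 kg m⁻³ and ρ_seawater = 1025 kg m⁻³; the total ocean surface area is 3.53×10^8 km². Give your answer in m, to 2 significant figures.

≈ 0.63 m

Lunos: 0.29 × 4.26×10^12 m³ × (918/1025) = 1.106×10^12 m³ of water.
Arda: 0.29 × 4.13×10^10 m³ × (918/1025) = 1.073×10^10 m³ of water.
Fenane: ice volume = 5.45×10^5 km² × 1570 m = 8.556×10^5 km³; 0.29 × 8.556×10^5 × (918/1025) = 2.222×10^5 km³ of water.
Total added water ≈ 2.234×10^14 m³ over 3.53×10^14 m² → Δh = 0.633 m.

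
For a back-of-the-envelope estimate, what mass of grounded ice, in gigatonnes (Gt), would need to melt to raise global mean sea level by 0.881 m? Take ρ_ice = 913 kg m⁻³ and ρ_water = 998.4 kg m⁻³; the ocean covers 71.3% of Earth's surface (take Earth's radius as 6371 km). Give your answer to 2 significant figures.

Required water volume = Δh × A = 0.881 m × 3.64×10^14 m² = 3.204×10^14 m³.
ρ_w = 998.4 kg m⁻³, so the mass of water = 3.204×10^14 m³ × 998.4 kg m⁻³ = 3.199×10^17 kg = 3.2×10^5 Gt (and the same mass of ice, by conservation).

≈ 3.2×10^5 Gt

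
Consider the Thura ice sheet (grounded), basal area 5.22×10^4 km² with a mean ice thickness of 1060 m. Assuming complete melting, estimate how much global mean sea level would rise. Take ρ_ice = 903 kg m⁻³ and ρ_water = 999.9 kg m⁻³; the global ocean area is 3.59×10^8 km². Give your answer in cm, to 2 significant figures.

≈ 14 cm

Thura: ice volume = 5.22×10^4 km² × 1060 m = 5.533×10^4 km³; 5.533×10^4 × (903/999.9) = 4.997×10^4 km³ of water.
Spread over 3.59×10^14 m² of ocean, Δh = 4.997×10^13 / 3.59×10^14 = 0.139 m = 14 cm.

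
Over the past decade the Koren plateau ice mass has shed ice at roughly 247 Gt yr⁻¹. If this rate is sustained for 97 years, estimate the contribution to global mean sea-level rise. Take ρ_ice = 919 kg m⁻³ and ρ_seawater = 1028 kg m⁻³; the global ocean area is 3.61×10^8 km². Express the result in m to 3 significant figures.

Total mass lost = 247 Gt/yr × 97 yr = 2.396×10^4 Gt = 2.396×10^16 kg.
ρ_w = 1028 kg m⁻³, so water volume = 2.396×10^16 / 1028 = 2.331×10^13 m³.
Δh = 2.331×10^13 / 3.61×10^14 = 0.0646 m.

≈ 0.0646 m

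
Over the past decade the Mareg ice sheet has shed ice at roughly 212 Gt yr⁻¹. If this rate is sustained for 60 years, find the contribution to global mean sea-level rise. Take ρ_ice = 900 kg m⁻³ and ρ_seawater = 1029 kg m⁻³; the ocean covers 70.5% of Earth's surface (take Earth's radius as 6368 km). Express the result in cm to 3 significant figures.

Total mass lost = 212 Gt/yr × 60 yr = 1.272×10^4 Gt = 1.272×10^16 kg.
ρ_w = 1029 kg m⁻³, so water volume = 1.272×10^16 / 1029 = 1.236×10^13 m³.
Δh = 1.236×10^13 / 3.59×10^14 = 0.0344 m = 3.44 cm.

≈ 3.44 cm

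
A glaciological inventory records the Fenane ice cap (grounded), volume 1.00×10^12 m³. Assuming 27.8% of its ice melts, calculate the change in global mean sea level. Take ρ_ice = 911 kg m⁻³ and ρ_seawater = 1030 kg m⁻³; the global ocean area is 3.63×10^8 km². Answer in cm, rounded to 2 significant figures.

≈ 0.068 cm

Fenane: 0.278 × 1.00×10^12 m³ × (911/1030) = 2.459×10^11 m³ of water.
Spread over 3.63×10^14 m² of ocean, Δh = 2.459×10^11 / 3.63×10^14 = 6.77×10^-4 m = 0.068 cm.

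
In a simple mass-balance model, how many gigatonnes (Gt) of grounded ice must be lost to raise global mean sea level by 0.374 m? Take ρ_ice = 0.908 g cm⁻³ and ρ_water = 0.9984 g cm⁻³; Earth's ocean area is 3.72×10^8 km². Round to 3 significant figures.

Required water volume = Δh × A = 0.374 m × 3.72×10^14 m² = 1.391×10^14 m³.
ρ_w = 0.9984 g cm⁻³ = 998.4 kg m⁻³, so the mass of water = 1.391×10^14 m³ × 998.4 kg m⁻³ = 1.389×10^17 kg = 1.39×10^5 Gt (and the same mass of ice, by conservation).

≈ 1.39×10^5 Gt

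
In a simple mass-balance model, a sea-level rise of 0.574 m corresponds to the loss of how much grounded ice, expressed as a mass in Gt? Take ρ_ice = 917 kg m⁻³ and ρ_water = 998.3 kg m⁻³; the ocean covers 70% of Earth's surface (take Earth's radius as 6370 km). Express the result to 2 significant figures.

Required water volume = Δh × A = 0.574 m × 3.57×10^14 m² = 2.049×10^14 m³.
ρ_w = 998.3 kg m⁻³, so the mass of water = 2.049×10^14 m³ × 998.3 kg m⁻³ = 2.045×10^17 kg = 2.0×10^5 Gt (and the same mass of ice, by conservation).

≈ 2.0×10^5 Gt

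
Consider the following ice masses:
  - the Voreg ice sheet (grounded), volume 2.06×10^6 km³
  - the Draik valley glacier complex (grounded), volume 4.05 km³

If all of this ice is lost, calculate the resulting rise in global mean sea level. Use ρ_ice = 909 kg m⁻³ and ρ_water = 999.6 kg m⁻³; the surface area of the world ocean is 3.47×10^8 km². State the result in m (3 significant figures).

Voreg: 2.06×10^6 km³ × (909/999.6) = 1.873×10^6 km³ of water.
Draik: 4.05 km³ × (909/999.6) = 3.683 km³ of water.
Total added water ≈ 1.873×10^15 m³ over 3.47×10^14 m² → Δh = 5.40 m.

≈ 5.40 m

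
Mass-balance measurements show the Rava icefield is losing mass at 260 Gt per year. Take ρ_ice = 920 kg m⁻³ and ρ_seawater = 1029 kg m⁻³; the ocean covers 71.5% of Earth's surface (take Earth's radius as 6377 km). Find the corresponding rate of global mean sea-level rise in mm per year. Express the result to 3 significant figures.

≈ 0.692 mm/yr

ρ_w = 1029 kg m⁻³. Annual water volume added = 260 Gt / ρ_w = 2.600×10^14 kg / 1029 kg m⁻³ = 2.527×10^11 m³.
Δh per year = 2.527×10^11 / 3.65×10^14 = 6.92×10^-4 m = 0.692 mm.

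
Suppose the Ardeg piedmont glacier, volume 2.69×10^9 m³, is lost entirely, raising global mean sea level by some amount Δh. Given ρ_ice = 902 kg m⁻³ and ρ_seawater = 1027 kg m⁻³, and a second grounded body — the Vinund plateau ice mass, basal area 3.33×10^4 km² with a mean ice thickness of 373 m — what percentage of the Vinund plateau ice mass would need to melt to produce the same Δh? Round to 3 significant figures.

≈ 0.0217 %

Equal sea-level rise means equal mass of meltwater, i.e. equal mass of ice lost.
Ice mass of Ardeg: 2.426×10^12 kg; ice mass of Vinund: 1.120×10^16 kg.
Fraction required = 2.426×10^12 / 1.120×10^16 = 2.17×10^-4 → 0.0217 %.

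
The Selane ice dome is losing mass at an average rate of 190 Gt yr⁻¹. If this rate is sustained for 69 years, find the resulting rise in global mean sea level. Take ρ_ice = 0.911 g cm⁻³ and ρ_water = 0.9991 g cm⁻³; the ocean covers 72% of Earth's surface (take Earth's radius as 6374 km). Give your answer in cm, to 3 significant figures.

≈ 3.57 cm

Total mass lost = 190 Gt/yr × 69 yr = 1.311×10^4 Gt = 1.311×10^16 kg.
ρ_w = 0.9991 g cm⁻³ = 999.1 kg m⁻³, so water volume = 1.311×10^16 / 999.1 = 1.312×10^13 m³.
Δh = 1.312×10^13 / 3.68×10^14 = 0.0357 m = 3.57 cm.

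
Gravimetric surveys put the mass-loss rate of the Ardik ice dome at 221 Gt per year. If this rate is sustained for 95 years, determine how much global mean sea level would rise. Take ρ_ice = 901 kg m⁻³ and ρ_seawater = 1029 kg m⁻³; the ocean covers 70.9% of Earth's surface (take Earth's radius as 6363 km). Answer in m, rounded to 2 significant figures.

≈ 0.057 m

Total mass lost = 221 Gt/yr × 95 yr = 2.100×10^4 Gt = 2.100×10^16 kg.
ρ_w = 1029 kg m⁻³, so water volume = 2.100×10^16 / 1029 = 2.040×10^13 m³.
Δh = 2.040×10^13 / 3.61×10^14 = 0.0566 m.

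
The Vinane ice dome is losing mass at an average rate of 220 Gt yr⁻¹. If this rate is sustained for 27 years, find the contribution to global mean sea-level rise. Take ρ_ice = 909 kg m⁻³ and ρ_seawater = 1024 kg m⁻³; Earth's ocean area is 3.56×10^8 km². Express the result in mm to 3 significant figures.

≈ 16.3 mm

Total mass lost = 220 Gt/yr × 27 yr = 5940 Gt = 5.940×10^15 kg.
ρ_w = 1024 kg m⁻³, so water volume = 5.940×10^15 / 1024 = 5.801×10^12 m³.
Δh = 5.801×10^12 / 3.56×10^14 = 0.0163 m = 16.3 mm.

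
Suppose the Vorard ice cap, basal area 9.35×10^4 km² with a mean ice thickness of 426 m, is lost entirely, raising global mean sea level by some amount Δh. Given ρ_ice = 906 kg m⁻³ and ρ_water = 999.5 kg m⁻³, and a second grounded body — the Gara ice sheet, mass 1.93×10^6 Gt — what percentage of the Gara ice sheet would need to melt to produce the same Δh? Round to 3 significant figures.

Equal sea-level rise means equal mass of meltwater, i.e. equal mass of ice lost.
Ice mass of Vorard: 3.609×10^16 kg; ice mass of Gara: 1.930×10^18 kg.
Fraction required = 3.609×10^16 / 1.930×10^18 = 0.0187 → 1.87 %.

≈ 1.87 %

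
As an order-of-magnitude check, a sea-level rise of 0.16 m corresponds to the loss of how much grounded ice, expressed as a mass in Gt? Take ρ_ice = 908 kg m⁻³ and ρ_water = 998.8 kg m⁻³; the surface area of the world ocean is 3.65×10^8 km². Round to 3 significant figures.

≈ 5.83×10^4 Gt

Required water volume = Δh × A = 0.16 m × 3.65×10^14 m² = 5.840×10^13 m³.
ρ_w = 998.8 kg m⁻³, so the mass of water = 5.840×10^13 m³ × 998.8 kg m⁻³ = 5.833×10^16 kg = 5.83×10^4 Gt (and the same mass of ice, by conservation).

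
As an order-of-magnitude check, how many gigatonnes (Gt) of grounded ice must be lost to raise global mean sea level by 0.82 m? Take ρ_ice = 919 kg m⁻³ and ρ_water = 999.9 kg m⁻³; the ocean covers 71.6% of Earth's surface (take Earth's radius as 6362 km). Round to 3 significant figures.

Required water volume = Δh × A = 0.82 m × 3.64×10^14 m² = 2.986×10^14 m³.
ρ_w = 999.9 kg m⁻³, so the mass of water = 2.986×10^14 m³ × 999.9 kg m⁻³ = 2.986×10^17 kg = 2.99×10^5 Gt (and the same mass of ice, by conservation).

≈ 2.99×10^5 Gt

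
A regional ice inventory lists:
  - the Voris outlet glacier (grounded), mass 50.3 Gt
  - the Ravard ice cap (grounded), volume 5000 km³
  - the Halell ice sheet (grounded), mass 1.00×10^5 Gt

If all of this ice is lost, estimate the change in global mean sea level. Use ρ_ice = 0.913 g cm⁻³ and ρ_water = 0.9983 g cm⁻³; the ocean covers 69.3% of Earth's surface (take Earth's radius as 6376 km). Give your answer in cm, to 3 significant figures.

Voris: 50.3 Gt = 5.030×10^13 kg; dividing by ρ_w = 0.9983 g cm⁻³ = 998.3 kg m⁻³ gives 5.039×10^10 m³ of water.
Ravard: 5000 km³ × (913/998.3) = 4573 km³ of water.
Halell: 1.00×10^5 Gt = 1.000×10^17 kg; dividing by ρ_w = 998.3 kg m⁻³ gives 1.002×10^14 m³ of water.
Total added water ≈ 1.048×10^14 m³ over 3.54×10^14 m² → Δh = 0.296 m = 29.6 cm.

≈ 29.6 cm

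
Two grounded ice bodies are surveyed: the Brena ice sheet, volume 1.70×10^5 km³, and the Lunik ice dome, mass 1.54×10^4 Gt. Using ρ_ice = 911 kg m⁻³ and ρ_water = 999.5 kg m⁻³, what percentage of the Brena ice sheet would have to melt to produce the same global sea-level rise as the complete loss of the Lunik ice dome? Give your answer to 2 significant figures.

Equal sea-level rise means equal mass of meltwater, i.e. equal mass of ice lost.
Ice mass of Lunik: 1.540×10^16 kg; ice mass of Brena: 1.549×10^17 kg.
Fraction required = 1.540×10^16 / 1.549×10^17 = 0.0994 → 9.9 %.

≈ 9.9 %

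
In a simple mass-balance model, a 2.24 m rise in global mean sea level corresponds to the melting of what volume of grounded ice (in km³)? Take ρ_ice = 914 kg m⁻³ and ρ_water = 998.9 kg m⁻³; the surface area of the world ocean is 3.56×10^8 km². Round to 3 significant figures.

≈ 8.72×10^5 km³

Required water volume = Δh × A = 2.24 m × 3.56×10^14 m² = 7.974×10^14 m³ = 7.974×10^5 km³.
Ice volume = water volume × ρ_w/ρ_ice = 7.974×10^5 × 998.9/914 = 8.72×10^5 km³.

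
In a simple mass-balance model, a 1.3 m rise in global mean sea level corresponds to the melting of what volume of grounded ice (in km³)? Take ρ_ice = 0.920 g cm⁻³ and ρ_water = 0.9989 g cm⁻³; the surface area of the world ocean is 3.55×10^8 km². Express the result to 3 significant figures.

Required water volume = Δh × A = 1.3 m × 3.55×10^14 m² = 4.615×10^14 m³ = 4.615×10^5 km³.
Ice volume = water volume × ρ_w/ρ_ice = 4.615×10^5 × 998.9/920 = 5.01×10^5 km³.

≈ 5.01×10^5 km³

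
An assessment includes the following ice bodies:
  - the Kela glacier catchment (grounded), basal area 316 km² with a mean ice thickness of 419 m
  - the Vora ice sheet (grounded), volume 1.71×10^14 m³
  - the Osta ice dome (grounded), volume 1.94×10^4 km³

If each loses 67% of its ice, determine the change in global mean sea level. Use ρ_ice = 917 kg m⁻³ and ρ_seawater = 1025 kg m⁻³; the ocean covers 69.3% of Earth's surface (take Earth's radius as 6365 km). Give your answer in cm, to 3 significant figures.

≈ 32.4 cm

Kela: ice volume = 316 km² × 419 m = 132.4 km³; 0.67 × 132.4 × (917/1025) = 79.36 km³ of water.
Vora: 0.67 × 1.71×10^14 m³ × (917/1025) = 1.025×10^14 m³ of water.
Osta: 0.67 × 1.94×10^4 km³ × (917/1025) = 1.163×10^4 km³ of water.
Total added water ≈ 1.142×10^14 m³ over 3.53×10^14 m² → Δh = 0.324 m = 32.4 cm.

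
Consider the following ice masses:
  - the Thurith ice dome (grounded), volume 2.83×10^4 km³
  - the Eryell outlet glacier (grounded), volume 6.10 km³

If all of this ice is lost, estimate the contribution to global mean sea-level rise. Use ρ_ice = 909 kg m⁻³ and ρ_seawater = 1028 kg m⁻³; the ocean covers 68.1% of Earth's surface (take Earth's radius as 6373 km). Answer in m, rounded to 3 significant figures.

Thurith: 2.83×10^4 km³ × (909/1028) = 2.502×10^4 km³ of water.
Eryell: 6.10 km³ × (909/1028) = 5.394 km³ of water.
Total added water ≈ 2.503×10^13 m³ over 3.48×10^14 m² → Δh = 0.0720 m.

≈ 0.0720 m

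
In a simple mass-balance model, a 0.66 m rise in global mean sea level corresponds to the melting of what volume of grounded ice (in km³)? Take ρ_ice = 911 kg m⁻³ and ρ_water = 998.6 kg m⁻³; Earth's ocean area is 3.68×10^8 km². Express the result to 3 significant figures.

≈ 2.66×10^5 km³

Required water volume = Δh × A = 0.66 m × 3.68×10^14 m² = 2.429×10^14 m³ = 2.429×10^5 km³.
Ice volume = water volume × ρ_w/ρ_ice = 2.429×10^5 × 998.6/911 = 2.66×10^5 km³.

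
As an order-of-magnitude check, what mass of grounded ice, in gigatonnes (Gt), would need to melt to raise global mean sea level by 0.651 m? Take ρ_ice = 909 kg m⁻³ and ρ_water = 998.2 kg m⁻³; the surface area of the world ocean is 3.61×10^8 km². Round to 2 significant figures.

≈ 2.3×10^5 Gt

Required water volume = Δh × A = 0.651 m × 3.61×10^14 m² = 2.350×10^14 m³.
ρ_w = 998.2 kg m⁻³, so the mass of water = 2.350×10^14 m³ × 998.2 kg m⁻³ = 2.346×10^17 kg = 2.3×10^5 Gt (and the same mass of ice, by conservation).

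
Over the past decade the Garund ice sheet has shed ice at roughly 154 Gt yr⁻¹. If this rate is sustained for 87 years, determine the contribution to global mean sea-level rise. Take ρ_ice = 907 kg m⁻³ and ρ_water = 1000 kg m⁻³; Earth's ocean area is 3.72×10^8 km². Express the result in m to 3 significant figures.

≈ 0.0360 m

Total mass lost = 154 Gt/yr × 87 yr = 1.340×10^4 Gt = 1.340×10^16 kg.
ρ_w = 1000 kg m⁻³, so water volume = 1.340×10^16 / 1000 = 1.340×10^13 m³.
Δh = 1.340×10^13 / 3.72×10^14 = 0.0360 m.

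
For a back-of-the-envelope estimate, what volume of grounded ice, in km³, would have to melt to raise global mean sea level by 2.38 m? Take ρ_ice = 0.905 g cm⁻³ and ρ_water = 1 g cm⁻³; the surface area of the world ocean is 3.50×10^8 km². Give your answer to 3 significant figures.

Required water volume = Δh × A = 2.38 m × 3.50×10^14 m² = 8.330×10^14 m³ = 8.330×10^5 km³.
Ice volume = water volume × ρ_w/ρ_ice = 8.330×10^5 × 1000/905 = 9.20×10^5 km³.

≈ 9.20×10^5 km³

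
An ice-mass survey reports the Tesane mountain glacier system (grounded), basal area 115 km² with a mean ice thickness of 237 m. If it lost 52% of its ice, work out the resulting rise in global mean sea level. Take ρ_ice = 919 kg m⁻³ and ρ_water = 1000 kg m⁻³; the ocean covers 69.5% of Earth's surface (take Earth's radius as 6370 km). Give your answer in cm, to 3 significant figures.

Tesane: ice volume = 115 km² × 237 m = 27.25 km³; 0.52 × 27.25 × (919/1000) = 13.02 km³ of water.
Spread over 3.54×10^14 m² of ocean, Δh = 1.302×10^10 / 3.54×10^14 = 3.68×10^-5 m = 3.68×10^-3 cm.

≈ 3.68×10^-3 cm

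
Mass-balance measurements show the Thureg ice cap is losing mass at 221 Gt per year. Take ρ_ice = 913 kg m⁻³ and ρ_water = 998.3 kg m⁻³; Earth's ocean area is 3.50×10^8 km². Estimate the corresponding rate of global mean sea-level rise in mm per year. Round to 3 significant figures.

≈ 0.633 mm/yr

ρ_w = 998.3 kg m⁻³. Annual water volume added = 221 Gt / ρ_w = 2.210×10^14 kg / 998.3 kg m⁻³ = 2.214×10^11 m³.
Δh per year = 2.214×10^11 / 3.50×10^14 = 6.33×10^-4 m = 0.633 mm.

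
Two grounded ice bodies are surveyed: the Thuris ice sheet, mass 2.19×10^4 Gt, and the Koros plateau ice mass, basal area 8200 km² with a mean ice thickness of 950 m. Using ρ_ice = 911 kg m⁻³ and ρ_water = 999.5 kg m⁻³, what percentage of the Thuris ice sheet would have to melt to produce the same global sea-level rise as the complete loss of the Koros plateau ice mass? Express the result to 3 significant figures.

Equal sea-level rise means equal mass of meltwater, i.e. equal mass of ice lost.
Ice mass of Koros: 7.097×10^15 kg; ice mass of Thuris: 2.190×10^16 kg.
Fraction required = 7.097×10^15 / 2.190×10^16 = 0.324 → 32.4 %.

≈ 32.4 %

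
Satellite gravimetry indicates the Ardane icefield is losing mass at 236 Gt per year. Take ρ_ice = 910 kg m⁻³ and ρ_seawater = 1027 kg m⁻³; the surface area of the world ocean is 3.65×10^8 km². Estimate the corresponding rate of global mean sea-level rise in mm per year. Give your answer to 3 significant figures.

ρ_w = 1027 kg m⁻³. Annual water volume added = 236 Gt / ρ_w = 2.360×10^14 kg / 1027 kg m⁻³ = 2.298×10^11 m³.
Δh per year = 2.298×10^11 / 3.65×10^14 = 6.30×10^-4 m = 0.630 mm.

≈ 0.630 mm/yr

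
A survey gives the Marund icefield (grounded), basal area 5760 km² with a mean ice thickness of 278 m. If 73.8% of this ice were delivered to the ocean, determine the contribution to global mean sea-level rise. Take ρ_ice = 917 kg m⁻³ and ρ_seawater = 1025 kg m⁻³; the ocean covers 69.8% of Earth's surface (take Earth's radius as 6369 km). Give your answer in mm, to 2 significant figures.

Marund: ice volume = 5760 km² × 278 m = 1601 km³; 0.738 × 1601 × (917/1025) = 1057 km³ of water.
Spread over 3.56×10^14 m² of ocean, Δh = 1.057×10^12 / 3.56×10^14 = 2.97×10^-3 m = 3.0 mm.

≈ 3.0 mm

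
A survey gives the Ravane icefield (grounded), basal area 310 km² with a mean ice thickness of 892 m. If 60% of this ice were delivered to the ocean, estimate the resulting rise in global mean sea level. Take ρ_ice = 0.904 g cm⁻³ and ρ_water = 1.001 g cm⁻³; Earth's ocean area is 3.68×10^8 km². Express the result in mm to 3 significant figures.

≈ 0.407 mm

Ravane: ice volume = 310 km² × 892 m = 276.5 km³; 0.6 × 276.5 × (904/1001) = 149.8 km³ of water.
Spread over 3.68×10^14 m² of ocean, Δh = 1.498×10^11 / 3.68×10^14 = 4.07×10^-4 m = 0.407 mm.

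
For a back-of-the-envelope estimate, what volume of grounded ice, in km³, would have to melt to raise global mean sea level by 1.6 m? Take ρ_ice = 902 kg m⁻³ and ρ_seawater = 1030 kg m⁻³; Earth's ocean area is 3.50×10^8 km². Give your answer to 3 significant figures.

≈ 6.39×10^5 km³

Required water volume = Δh × A = 1.6 m × 3.50×10^14 m² = 5.600×10^14 m³ = 5.600×10^5 km³.
Ice volume = water volume × ρ_w/ρ_ice = 5.600×10^5 × 1030/902 = 6.39×10^5 km³.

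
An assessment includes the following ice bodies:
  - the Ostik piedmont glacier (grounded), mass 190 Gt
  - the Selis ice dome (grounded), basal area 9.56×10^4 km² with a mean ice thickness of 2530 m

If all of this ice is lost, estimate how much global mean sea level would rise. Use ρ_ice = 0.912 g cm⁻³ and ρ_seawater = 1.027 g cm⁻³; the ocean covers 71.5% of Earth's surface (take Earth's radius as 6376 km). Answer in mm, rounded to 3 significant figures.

Ostik: 190 Gt = 1.900×10^14 kg; dividing by ρ_w = 1.027 g cm⁻³ = 1027 kg m⁻³ gives 1.850×10^11 m³ of water.
Selis: ice volume = 9.56×10^4 km² × 2530 m = 2.419×10^5 km³; 2.419×10^5 × (912/1027) = 2.148×10^5 km³ of water.
Total added water ≈ 2.150×10^14 m³ over 3.65×10^14 m² → Δh = 0.589 m = 589 mm.

≈ 589 mm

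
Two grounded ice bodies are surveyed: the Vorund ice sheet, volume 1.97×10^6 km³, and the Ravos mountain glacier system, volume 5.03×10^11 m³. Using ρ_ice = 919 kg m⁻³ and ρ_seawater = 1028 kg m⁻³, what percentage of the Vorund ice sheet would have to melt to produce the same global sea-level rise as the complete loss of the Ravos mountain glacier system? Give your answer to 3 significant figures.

≈ 0.0255 %

Equal sea-level rise means equal mass of meltwater, i.e. equal mass of ice lost.
Ice mass of Ravos: 4.623×10^14 kg; ice mass of Vorund: 1.810×10^18 kg.
Fraction required = 4.623×10^14 / 1.810×10^18 = 2.55×10^-4 → 0.0255 %.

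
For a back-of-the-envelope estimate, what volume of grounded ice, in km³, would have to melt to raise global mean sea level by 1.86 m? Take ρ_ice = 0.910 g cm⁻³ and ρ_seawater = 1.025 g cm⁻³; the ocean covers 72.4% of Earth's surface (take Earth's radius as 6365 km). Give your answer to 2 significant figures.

≈ 7.7×10^5 km³

Required water volume = Δh × A = 1.86 m × 3.69×10^14 m² = 6.856×10^14 m³ = 6.856×10^5 km³.
Ice volume = water volume × ρ_w/ρ_ice = 6.856×10^5 × 1025/910 = 7.7×10^5 km³.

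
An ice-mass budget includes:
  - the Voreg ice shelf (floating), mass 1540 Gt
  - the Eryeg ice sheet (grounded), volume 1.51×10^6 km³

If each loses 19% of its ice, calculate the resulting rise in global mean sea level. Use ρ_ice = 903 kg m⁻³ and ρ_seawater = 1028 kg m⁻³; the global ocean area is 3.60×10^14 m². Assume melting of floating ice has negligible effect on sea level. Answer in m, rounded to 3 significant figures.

The Voreg ice shelf is floating and already displaces its own weight of water, so its melt adds essentially nothing to sea level.
Eryeg: 0.19 × 1.51×10^6 km³ × (903/1028) = 2.520×10^5 km³ of water.
Total added water ≈ 2.520×10^14 m³ over 3.60×10^14 m² → Δh = 0.700 m.

≈ 0.700 m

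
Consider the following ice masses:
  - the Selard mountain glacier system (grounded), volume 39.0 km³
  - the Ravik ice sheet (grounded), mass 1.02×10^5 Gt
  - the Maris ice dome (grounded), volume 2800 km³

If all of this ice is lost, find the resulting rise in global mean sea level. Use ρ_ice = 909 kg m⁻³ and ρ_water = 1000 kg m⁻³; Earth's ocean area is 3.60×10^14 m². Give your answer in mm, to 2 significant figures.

Selard: 39.0 km³ × (909/1000) = 35.45 km³ of water.
Ravik: 1.02×10^5 Gt = 1.020×10^17 kg; dividing by ρ_w = 1000 kg m⁻³ gives 1.020×10^14 m³ of water.
Maris: 2800 km³ × (909/1000) = 2545 km³ of water.
Total added water ≈ 1.046×10^14 m³ over 3.60×10^14 m² → Δh = 0.291 m = 290 mm.

≈ 290 mm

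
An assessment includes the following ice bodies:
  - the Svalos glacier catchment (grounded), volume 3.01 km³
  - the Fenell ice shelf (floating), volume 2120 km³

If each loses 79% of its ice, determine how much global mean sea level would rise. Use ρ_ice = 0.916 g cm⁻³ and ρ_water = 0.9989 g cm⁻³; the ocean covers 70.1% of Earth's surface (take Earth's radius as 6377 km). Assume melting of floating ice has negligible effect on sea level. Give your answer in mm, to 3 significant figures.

Svalos: 0.79 × 3.01 km³ × (916/998.9) = 2.181 km³ of water.
The Fenell ice shelf is floating and already displaces its own weight of water, so its melt adds essentially nothing to sea level.
Total added water ≈ 2.181×10^9 m³ over 3.58×10^14 m² → Δh = 6.09×10^-6 m = 6.09×10^-3 mm.

≈ 6.09×10^-3 mm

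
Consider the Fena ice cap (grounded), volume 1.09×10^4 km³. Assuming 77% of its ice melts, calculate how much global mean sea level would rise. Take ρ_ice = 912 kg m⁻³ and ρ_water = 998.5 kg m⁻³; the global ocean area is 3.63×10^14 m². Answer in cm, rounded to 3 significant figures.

Fena: 0.77 × 1.09×10^4 km³ × (912/998.5) = 7666 km³ of water.
Spread over 3.63×10^14 m² of ocean, Δh = 7.666×10^12 / 3.63×10^14 = 0.0211 m = 2.11 cm.

≈ 2.11 cm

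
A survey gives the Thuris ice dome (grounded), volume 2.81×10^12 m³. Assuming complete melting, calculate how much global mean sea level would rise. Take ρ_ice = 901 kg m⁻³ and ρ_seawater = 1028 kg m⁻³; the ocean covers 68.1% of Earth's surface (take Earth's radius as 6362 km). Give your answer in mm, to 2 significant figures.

≈ 7.1 mm

Thuris: 2.81×10^12 m³ × (901/1028) = 2.463×10^12 m³ of water.
Spread over 3.46×10^14 m² of ocean, Δh = 2.463×10^12 / 3.46×10^14 = 7.11×10^-3 m = 7.1 mm.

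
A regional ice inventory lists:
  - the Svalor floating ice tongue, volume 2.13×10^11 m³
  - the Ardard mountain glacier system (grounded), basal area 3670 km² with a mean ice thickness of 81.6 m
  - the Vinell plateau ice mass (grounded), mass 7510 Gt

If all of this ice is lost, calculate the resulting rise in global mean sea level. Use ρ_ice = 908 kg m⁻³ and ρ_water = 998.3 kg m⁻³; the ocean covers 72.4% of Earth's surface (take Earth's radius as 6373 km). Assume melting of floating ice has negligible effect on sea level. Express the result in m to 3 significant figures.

The Svalor floating ice tongue is floating and already displaces its own weight of water, so its melt adds essentially nothing to sea level.
Ardard: ice volume = 3670 km² × 81.6 m = 299.5 km³; 299.5 × (908/998.3) = 272.4 km³ of water.
Vinell: 7510 Gt = 7.510×10^15 kg; dividing by ρ_w = 998.3 kg m⁻³ gives 7.523×10^12 m³ of water.
Total added water ≈ 7.795×10^12 m³ over 3.70×10^14 m² → Δh = 0.0211 m.

≈ 0.0211 m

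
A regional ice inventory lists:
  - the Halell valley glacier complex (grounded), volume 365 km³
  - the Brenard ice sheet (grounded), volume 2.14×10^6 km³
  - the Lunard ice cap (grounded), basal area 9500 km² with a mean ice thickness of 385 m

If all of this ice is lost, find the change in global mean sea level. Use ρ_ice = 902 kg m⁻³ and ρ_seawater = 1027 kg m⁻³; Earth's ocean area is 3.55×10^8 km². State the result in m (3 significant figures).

Halell: 365 km³ × (902/1027) = 320.6 km³ of water.
Brenard: 2.14×10^6 km³ × (902/1027) = 1.880×10^6 km³ of water.
Lunard: ice volume = 9500 km² × 385 m = 3658 km³; 3658 × (902/1027) = 3212 km³ of water.
Total added water ≈ 1.883×10^15 m³ over 3.55×10^14 m² → Δh = 5.30 m.

≈ 5.30 m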